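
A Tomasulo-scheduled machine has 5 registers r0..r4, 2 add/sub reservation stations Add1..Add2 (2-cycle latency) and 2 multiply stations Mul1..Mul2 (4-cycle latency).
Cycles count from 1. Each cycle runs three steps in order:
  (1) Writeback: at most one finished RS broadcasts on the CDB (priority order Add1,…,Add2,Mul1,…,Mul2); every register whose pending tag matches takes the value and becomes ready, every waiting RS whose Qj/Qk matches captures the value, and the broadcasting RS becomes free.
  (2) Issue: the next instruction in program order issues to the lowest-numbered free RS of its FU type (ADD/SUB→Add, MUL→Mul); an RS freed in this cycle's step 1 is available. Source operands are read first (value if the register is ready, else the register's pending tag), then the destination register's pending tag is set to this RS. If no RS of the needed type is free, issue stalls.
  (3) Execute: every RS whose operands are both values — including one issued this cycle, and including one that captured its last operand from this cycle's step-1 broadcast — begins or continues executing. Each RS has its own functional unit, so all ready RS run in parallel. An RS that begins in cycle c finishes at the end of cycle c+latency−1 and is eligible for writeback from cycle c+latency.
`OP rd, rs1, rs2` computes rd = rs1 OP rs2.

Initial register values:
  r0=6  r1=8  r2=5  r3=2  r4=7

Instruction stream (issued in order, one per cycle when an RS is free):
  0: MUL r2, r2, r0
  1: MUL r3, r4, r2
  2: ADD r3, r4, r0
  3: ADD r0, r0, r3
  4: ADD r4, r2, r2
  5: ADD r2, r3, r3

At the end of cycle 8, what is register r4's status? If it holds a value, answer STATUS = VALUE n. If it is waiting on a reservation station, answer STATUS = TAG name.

STATUS = VALUE 60

  c1: issue MUL r2<-Mul1  regs: r0:6,r1:8,r2:Mul1,r3:2,r4:7
  c2: issue MUL r3<-Mul2  regs: r0:6,r1:8,r2:Mul1,r3:Mul2,r4:7
  c3: issue ADD r3<-Add1  regs: r0:6,r1:8,r2:Mul1,r3:Add1,r4:7
  c4: issue ADD r0<-Add2  regs: r0:Add2,r1:8,r2:Mul1,r3:Add1,r4:7
  c5: CDB Add1=13; issue ADD r4<-Add1  regs: r0:Add2,r1:8,r2:Mul1,r3:13,r4:Add1
  c6: CDB Mul1=30; stall  regs: r0:Add2,r1:8,r2:30,r3:13,r4:Add1
  c7: CDB Add2=19; issue ADD r2<-Add2  regs: r0:19,r1:8,r2:Add2,r3:13,r4:Add1
  c8: CDB Add1=60  regs: r0:19,r1:8,r2:Add2,r3:13,r4:60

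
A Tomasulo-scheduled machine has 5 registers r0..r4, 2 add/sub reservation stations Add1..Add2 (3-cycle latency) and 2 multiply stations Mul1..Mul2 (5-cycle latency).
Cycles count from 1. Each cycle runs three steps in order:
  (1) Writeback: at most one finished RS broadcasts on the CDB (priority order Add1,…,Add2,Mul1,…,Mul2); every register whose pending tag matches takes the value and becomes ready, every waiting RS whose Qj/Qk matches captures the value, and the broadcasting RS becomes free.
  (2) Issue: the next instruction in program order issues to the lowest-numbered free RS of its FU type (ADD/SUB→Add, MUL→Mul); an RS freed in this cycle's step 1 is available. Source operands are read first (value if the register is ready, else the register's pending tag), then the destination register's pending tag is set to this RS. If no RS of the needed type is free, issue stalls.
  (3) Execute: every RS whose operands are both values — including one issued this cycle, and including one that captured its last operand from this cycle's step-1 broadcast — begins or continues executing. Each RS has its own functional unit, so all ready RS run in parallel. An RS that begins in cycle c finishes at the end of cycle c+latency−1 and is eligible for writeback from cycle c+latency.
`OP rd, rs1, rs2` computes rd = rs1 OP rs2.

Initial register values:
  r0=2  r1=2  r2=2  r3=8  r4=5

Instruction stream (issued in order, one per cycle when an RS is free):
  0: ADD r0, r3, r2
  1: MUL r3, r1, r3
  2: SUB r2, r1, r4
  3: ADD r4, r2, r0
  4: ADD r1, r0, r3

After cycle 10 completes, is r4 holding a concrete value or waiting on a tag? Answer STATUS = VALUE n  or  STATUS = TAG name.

cycle 1: issue ADD r0<-Add1 // r0:Add1,r1:2,r2:2,r3:8,r4:5
cycle 2: issue MUL r3<-Mul1 // r0:Add1,r1:2,r2:2,r3:Mul1,r4:5
cycle 3: issue SUB r2<-Add2 // r0:Add1,r1:2,r2:Add2,r3:Mul1,r4:5
cycle 4: CDB Add1=10; issue ADD r4<-Add1 // r0:10,r1:2,r2:Add2,r3:Mul1,r4:Add1
cycle 5: stall // r0:10,r1:2,r2:Add2,r3:Mul1,r4:Add1
cycle 6: CDB Add2=-3; issue ADD r1<-Add2 // r0:10,r1:Add2,r2:-3,r3:Mul1,r4:Add1
cycle 7: CDB Mul1=16 // r0:10,r1:Add2,r2:-3,r3:16,r4:Add1
cycle 8: - // r0:10,r1:Add2,r2:-3,r3:16,r4:Add1
cycle 9: CDB Add1=7 // r0:10,r1:Add2,r2:-3,r3:16,r4:7
cycle 10: CDB Add2=26 // r0:10,r1:26,r2:-3,r3:16,r4:7

STATUS = VALUE 7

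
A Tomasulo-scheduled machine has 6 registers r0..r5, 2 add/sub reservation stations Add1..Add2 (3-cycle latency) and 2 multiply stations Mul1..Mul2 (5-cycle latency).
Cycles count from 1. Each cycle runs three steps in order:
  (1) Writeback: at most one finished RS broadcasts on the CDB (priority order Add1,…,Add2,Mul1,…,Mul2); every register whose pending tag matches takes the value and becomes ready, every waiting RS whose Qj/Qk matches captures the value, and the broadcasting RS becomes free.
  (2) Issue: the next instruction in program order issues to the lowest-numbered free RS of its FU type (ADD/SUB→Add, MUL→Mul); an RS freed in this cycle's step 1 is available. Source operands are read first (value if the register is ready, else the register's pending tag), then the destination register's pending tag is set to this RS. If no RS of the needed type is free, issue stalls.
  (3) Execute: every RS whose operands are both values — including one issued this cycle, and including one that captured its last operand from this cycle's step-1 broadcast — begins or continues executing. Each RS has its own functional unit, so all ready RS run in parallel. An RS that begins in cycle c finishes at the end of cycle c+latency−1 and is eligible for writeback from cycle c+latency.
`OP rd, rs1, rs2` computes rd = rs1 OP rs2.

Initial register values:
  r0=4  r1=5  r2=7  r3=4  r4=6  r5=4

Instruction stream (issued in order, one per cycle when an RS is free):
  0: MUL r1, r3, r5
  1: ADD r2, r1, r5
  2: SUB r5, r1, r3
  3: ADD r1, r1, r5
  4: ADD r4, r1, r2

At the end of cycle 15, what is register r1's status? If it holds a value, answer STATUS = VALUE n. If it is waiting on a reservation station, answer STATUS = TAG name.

  c1: issue MUL r1<-Mul1  regs: r0:4,r1:Mul1,r2:7,r3:4,r4:6,r5:4
  c2: issue ADD r2<-Add1  regs: r0:4,r1:Mul1,r2:Add1,r3:4,r4:6,r5:4
  c3: issue SUB r5<-Add2  regs: r0:4,r1:Mul1,r2:Add1,r3:4,r4:6,r5:Add2
  c4: stall  regs: r0:4,r1:Mul1,r2:Add1,r3:4,r4:6,r5:Add2
  c5: stall  regs: r0:4,r1:Mul1,r2:Add1,r3:4,r4:6,r5:Add2
  c6: CDB Mul1=16; stall  regs: r0:4,r1:16,r2:Add1,r3:4,r4:6,r5:Add2
  c7: stall  regs: r0:4,r1:16,r2:Add1,r3:4,r4:6,r5:Add2
  c8: stall  regs: r0:4,r1:16,r2:Add1,r3:4,r4:6,r5:Add2
  c9: CDB Add1=20; issue ADD r1<-Add1  regs: r0:4,r1:Add1,r2:20,r3:4,r4:6,r5:Add2
  c10: CDB Add2=12; issue ADD r4<-Add2  regs: r0:4,r1:Add1,r2:20,r3:4,r4:Add2,r5:12
  c11: -  regs: r0:4,r1:Add1,r2:20,r3:4,r4:Add2,r5:12
  c12: -  regs: r0:4,r1:Add1,r2:20,r3:4,r4:Add2,r5:12
  c13: CDB Add1=28  regs: r0:4,r1:28,r2:20,r3:4,r4:Add2,r5:12
  c14: -  regs: r0:4,r1:28,r2:20,r3:4,r4:Add2,r5:12
  c15: -  regs: r0:4,r1:28,r2:20,r3:4,r4:Add2,r5:12

STATUS = VALUE 28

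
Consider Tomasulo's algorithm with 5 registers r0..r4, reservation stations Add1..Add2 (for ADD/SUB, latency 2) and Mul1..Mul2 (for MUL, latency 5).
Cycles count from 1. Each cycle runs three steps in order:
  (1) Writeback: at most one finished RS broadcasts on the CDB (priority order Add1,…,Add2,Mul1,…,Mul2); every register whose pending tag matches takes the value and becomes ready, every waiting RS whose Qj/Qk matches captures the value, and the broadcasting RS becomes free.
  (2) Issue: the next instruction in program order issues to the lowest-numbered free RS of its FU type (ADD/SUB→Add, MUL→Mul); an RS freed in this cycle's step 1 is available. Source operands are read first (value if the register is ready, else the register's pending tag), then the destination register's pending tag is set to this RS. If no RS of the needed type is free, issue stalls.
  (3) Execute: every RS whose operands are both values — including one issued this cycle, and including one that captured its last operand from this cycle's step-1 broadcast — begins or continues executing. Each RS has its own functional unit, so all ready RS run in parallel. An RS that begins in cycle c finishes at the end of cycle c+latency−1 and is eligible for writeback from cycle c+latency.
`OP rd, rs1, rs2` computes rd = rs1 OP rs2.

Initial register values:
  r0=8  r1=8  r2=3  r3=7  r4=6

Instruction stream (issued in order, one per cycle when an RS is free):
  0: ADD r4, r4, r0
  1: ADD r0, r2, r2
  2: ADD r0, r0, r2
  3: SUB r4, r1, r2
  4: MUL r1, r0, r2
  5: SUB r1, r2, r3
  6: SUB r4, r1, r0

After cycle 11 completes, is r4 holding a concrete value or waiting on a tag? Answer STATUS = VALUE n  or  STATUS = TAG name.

  c1: issue ADD r4<-Add1  regs: r0:8,r1:8,r2:3,r3:7,r4:Add1
  c2: issue ADD r0<-Add2  regs: r0:Add2,r1:8,r2:3,r3:7,r4:Add1
  c3: CDB Add1=14; issue ADD r0<-Add1  regs: r0:Add1,r1:8,r2:3,r3:7,r4:14
  c4: CDB Add2=6; issue SUB r4<-Add2  regs: r0:Add1,r1:8,r2:3,r3:7,r4:Add2
  c5: issue MUL r1<-Mul1  regs: r0:Add1,r1:Mul1,r2:3,r3:7,r4:Add2
  c6: CDB Add1=9; issue SUB r1<-Add1  regs: r0:9,r1:Add1,r2:3,r3:7,r4:Add2
  c7: CDB Add2=5; issue SUB r4<-Add2  regs: r0:9,r1:Add1,r2:3,r3:7,r4:Add2
  c8: CDB Add1=-4  regs: r0:9,r1:-4,r2:3,r3:7,r4:Add2
  c9: -  regs: r0:9,r1:-4,r2:3,r3:7,r4:Add2
  c10: CDB Add2=-13  regs: r0:9,r1:-4,r2:3,r3:7,r4:-13
  c11: CDB Mul1=27  regs: r0:9,r1:-4,r2:3,r3:7,r4:-13

STATUS = VALUE -13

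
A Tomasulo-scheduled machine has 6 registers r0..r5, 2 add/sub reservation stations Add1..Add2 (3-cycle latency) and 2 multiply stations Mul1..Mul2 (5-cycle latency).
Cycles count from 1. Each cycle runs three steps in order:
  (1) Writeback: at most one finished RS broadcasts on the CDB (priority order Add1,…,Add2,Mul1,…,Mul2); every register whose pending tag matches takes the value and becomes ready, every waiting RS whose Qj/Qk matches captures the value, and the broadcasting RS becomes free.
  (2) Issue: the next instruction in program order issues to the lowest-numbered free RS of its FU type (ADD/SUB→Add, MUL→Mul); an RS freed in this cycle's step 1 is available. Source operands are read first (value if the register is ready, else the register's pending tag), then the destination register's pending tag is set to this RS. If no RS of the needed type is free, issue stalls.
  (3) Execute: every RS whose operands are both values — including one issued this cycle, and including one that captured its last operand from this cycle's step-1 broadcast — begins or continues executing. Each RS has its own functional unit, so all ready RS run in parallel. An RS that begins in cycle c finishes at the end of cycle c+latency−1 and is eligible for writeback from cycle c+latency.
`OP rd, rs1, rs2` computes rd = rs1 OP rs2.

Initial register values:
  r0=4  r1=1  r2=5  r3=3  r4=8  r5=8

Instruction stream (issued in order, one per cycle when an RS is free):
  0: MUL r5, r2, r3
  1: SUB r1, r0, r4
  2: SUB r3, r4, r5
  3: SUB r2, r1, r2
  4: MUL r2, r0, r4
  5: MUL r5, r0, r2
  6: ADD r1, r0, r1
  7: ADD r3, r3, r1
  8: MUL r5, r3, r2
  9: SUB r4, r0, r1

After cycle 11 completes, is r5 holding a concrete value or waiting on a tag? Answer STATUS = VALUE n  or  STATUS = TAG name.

STATUS = TAG Mul2

  c1: issue MUL r5<-Mul1  regs: r0:4,r1:1,r2:5,r3:3,r4:8,r5:Mul1
  c2: issue SUB r1<-Add1  regs: r0:4,r1:Add1,r2:5,r3:3,r4:8,r5:Mul1
  c3: issue SUB r3<-Add2  regs: r0:4,r1:Add1,r2:5,r3:Add2,r4:8,r5:Mul1
  c4: stall  regs: r0:4,r1:Add1,r2:5,r3:Add2,r4:8,r5:Mul1
  c5: CDB Add1=-4; issue SUB r2<-Add1  regs: r0:4,r1:-4,r2:Add1,r3:Add2,r4:8,r5:Mul1
  c6: CDB Mul1=15; issue MUL r2<-Mul1  regs: r0:4,r1:-4,r2:Mul1,r3:Add2,r4:8,r5:15
  c7: issue MUL r5<-Mul2  regs: r0:4,r1:-4,r2:Mul1,r3:Add2,r4:8,r5:Mul2
  c8: CDB Add1=-9; issue ADD r1<-Add1  regs: r0:4,r1:Add1,r2:Mul1,r3:Add2,r4:8,r5:Mul2
  c9: CDB Add2=-7; issue ADD r3<-Add2  regs: r0:4,r1:Add1,r2:Mul1,r3:Add2,r4:8,r5:Mul2
  c10: stall  regs: r0:4,r1:Add1,r2:Mul1,r3:Add2,r4:8,r5:Mul2
  c11: CDB Add1=0; stall  regs: r0:4,r1:0,r2:Mul1,r3:Add2,r4:8,r5:Mul2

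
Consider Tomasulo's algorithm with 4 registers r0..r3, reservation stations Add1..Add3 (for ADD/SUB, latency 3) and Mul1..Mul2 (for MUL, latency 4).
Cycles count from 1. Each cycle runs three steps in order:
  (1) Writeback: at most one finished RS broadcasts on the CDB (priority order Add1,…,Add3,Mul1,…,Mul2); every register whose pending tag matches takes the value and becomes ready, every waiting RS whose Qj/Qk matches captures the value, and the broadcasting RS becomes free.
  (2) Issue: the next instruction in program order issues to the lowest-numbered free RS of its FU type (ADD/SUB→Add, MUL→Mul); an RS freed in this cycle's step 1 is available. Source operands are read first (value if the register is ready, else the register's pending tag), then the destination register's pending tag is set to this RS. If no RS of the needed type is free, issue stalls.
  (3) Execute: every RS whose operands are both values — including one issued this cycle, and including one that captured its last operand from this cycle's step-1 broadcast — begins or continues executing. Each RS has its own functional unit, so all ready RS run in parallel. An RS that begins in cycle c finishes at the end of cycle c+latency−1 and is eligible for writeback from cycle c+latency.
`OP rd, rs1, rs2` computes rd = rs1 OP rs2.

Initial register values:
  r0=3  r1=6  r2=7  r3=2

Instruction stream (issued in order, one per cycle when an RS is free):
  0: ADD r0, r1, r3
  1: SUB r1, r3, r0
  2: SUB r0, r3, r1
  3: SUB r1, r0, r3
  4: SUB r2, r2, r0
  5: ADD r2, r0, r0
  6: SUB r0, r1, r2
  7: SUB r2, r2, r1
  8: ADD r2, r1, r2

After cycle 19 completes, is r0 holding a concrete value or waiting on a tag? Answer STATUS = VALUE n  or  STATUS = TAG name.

STATUS = VALUE -10

c1: issue ADD r0<-Add1 | r0:Add1,r1:6,r2:7,r3:2
c2: issue SUB r1<-Add2 | r0:Add1,r1:Add2,r2:7,r3:2
c3: issue SUB r0<-Add3 | r0:Add3,r1:Add2,r2:7,r3:2
c4: CDB Add1=8; issue SUB r1<-Add1 | r0:Add3,r1:Add1,r2:7,r3:2
c5: stall | r0:Add3,r1:Add1,r2:7,r3:2
c6: stall | r0:Add3,r1:Add1,r2:7,r3:2
c7: CDB Add2=-6; issue SUB r2<-Add2 | r0:Add3,r1:Add1,r2:Add2,r3:2
c8: stall | r0:Add3,r1:Add1,r2:Add2,r3:2
c9: stall | r0:Add3,r1:Add1,r2:Add2,r3:2
c10: CDB Add3=8; issue ADD r2<-Add3 | r0:8,r1:Add1,r2:Add3,r3:2
c11: stall | r0:8,r1:Add1,r2:Add3,r3:2
c12: stall | r0:8,r1:Add1,r2:Add3,r3:2
c13: CDB Add1=6; issue SUB r0<-Add1 | r0:Add1,r1:6,r2:Add3,r3:2
c14: CDB Add2=-1; issue SUB r2<-Add2 | r0:Add1,r1:6,r2:Add2,r3:2
c15: CDB Add3=16; issue ADD r2<-Add3 | r0:Add1,r1:6,r2:Add3,r3:2
c16: - | r0:Add1,r1:6,r2:Add3,r3:2
c17: - | r0:Add1,r1:6,r2:Add3,r3:2
c18: CDB Add1=-10 | r0:-10,r1:6,r2:Add3,r3:2
c19: CDB Add2=10 | r0:-10,r1:6,r2:Add3,r3:2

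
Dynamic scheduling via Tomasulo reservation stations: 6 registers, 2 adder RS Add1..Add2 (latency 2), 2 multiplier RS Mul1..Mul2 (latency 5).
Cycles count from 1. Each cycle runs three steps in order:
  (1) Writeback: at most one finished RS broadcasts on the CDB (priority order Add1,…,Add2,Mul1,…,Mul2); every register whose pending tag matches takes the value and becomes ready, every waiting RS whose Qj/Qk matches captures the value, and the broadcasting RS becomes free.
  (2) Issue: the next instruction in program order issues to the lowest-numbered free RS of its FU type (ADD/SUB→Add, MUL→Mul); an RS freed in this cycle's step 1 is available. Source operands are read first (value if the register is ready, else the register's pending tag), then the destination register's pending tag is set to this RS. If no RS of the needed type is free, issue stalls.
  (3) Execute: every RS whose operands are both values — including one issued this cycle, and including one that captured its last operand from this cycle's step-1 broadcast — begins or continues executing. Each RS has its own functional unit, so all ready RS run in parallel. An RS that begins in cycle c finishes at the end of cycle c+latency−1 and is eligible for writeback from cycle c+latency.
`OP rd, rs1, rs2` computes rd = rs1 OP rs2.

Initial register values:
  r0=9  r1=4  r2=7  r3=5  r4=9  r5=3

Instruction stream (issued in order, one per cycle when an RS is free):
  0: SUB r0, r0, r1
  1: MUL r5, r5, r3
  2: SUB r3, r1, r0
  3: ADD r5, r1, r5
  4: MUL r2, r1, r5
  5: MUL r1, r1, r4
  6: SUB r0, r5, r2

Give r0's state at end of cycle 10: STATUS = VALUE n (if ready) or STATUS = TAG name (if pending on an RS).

  c1: issue SUB r0<-Add1  regs: r0:Add1,r1:4,r2:7,r3:5,r4:9,r5:3
  c2: issue MUL r5<-Mul1  regs: r0:Add1,r1:4,r2:7,r3:5,r4:9,r5:Mul1
  c3: CDB Add1=5; issue SUB r3<-Add1  regs: r0:5,r1:4,r2:7,r3:Add1,r4:9,r5:Mul1
  c4: issue ADD r5<-Add2  regs: r0:5,r1:4,r2:7,r3:Add1,r4:9,r5:Add2
  c5: CDB Add1=-1; issue MUL r2<-Mul2  regs: r0:5,r1:4,r2:Mul2,r3:-1,r4:9,r5:Add2
  c6: stall  regs: r0:5,r1:4,r2:Mul2,r3:-1,r4:9,r5:Add2
  c7: CDB Mul1=15; issue MUL r1<-Mul1  regs: r0:5,r1:Mul1,r2:Mul2,r3:-1,r4:9,r5:Add2
  c8: issue SUB r0<-Add1  regs: r0:Add1,r1:Mul1,r2:Mul2,r3:-1,r4:9,r5:Add2
  c9: CDB Add2=19  regs: r0:Add1,r1:Mul1,r2:Mul2,r3:-1,r4:9,r5:19
  c10: -  regs: r0:Add1,r1:Mul1,r2:Mul2,r3:-1,r4:9,r5:19

STATUS = TAG Add1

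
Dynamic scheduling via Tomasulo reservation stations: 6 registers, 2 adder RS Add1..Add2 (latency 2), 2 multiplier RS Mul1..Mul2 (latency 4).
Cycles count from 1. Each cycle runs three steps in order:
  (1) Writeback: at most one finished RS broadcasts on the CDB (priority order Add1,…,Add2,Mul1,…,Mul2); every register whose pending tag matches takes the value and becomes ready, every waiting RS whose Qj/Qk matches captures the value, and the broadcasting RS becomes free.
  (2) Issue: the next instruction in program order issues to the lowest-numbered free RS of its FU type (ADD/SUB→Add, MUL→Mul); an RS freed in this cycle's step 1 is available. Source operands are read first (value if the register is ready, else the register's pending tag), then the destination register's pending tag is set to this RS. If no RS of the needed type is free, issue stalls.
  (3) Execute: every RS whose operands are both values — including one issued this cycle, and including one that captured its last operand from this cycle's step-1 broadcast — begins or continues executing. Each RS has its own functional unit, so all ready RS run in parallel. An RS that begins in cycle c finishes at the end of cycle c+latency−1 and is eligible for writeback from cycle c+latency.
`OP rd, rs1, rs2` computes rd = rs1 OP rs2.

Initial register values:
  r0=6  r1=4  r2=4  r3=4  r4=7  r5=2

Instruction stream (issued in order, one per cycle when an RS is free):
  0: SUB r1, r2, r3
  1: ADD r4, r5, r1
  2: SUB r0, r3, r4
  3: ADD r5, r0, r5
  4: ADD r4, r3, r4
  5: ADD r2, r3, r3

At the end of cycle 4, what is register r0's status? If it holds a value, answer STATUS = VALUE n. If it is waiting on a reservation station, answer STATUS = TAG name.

cycle 1: issue SUB r1<-Add1 // r0:6,r1:Add1,r2:4,r3:4,r4:7,r5:2
cycle 2: issue ADD r4<-Add2 // r0:6,r1:Add1,r2:4,r3:4,r4:Add2,r5:2
cycle 3: CDB Add1=0; issue SUB r0<-Add1 // r0:Add1,r1:0,r2:4,r3:4,r4:Add2,r5:2
cycle 4: stall // r0:Add1,r1:0,r2:4,r3:4,r4:Add2,r5:2

STATUS = TAG Add1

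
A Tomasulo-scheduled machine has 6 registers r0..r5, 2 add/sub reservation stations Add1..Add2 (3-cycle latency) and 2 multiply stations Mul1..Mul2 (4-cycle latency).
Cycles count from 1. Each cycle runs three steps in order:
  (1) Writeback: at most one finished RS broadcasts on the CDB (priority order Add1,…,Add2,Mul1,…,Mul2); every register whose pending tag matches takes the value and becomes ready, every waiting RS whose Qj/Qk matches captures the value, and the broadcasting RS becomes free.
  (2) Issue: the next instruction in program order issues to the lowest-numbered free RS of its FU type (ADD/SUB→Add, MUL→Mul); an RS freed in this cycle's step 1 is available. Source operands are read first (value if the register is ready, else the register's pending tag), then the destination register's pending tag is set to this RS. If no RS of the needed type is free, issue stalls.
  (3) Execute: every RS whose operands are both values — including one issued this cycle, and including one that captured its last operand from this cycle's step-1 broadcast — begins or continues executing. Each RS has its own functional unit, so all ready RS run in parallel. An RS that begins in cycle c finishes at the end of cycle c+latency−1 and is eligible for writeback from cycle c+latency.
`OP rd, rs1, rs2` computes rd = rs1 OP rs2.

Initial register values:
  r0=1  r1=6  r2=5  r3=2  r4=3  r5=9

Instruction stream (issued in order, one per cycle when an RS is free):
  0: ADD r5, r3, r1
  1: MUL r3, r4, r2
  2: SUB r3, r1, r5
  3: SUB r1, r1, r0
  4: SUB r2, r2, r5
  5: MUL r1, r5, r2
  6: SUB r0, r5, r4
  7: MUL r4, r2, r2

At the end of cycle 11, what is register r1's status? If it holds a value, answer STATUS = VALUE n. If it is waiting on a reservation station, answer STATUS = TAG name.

STATUS = TAG Mul1

  c1: issue ADD r5<-Add1  regs: r0:1,r1:6,r2:5,r3:2,r4:3,r5:Add1
  c2: issue MUL r3<-Mul1  regs: r0:1,r1:6,r2:5,r3:Mul1,r4:3,r5:Add1
  c3: issue SUB r3<-Add2  regs: r0:1,r1:6,r2:5,r3:Add2,r4:3,r5:Add1
  c4: CDB Add1=8; issue SUB r1<-Add1  regs: r0:1,r1:Add1,r2:5,r3:Add2,r4:3,r5:8
  c5: stall  regs: r0:1,r1:Add1,r2:5,r3:Add2,r4:3,r5:8
  c6: CDB Mul1=15; stall  regs: r0:1,r1:Add1,r2:5,r3:Add2,r4:3,r5:8
  c7: CDB Add1=5; issue SUB r2<-Add1  regs: r0:1,r1:5,r2:Add1,r3:Add2,r4:3,r5:8
  c8: CDB Add2=-2; issue MUL r1<-Mul1  regs: r0:1,r1:Mul1,r2:Add1,r3:-2,r4:3,r5:8
  c9: issue SUB r0<-Add2  regs: r0:Add2,r1:Mul1,r2:Add1,r3:-2,r4:3,r5:8
  c10: CDB Add1=-3; issue MUL r4<-Mul2  regs: r0:Add2,r1:Mul1,r2:-3,r3:-2,r4:Mul2,r5:8
  c11: -  regs: r0:Add2,r1:Mul1,r2:-3,r3:-2,r4:Mul2,r5:8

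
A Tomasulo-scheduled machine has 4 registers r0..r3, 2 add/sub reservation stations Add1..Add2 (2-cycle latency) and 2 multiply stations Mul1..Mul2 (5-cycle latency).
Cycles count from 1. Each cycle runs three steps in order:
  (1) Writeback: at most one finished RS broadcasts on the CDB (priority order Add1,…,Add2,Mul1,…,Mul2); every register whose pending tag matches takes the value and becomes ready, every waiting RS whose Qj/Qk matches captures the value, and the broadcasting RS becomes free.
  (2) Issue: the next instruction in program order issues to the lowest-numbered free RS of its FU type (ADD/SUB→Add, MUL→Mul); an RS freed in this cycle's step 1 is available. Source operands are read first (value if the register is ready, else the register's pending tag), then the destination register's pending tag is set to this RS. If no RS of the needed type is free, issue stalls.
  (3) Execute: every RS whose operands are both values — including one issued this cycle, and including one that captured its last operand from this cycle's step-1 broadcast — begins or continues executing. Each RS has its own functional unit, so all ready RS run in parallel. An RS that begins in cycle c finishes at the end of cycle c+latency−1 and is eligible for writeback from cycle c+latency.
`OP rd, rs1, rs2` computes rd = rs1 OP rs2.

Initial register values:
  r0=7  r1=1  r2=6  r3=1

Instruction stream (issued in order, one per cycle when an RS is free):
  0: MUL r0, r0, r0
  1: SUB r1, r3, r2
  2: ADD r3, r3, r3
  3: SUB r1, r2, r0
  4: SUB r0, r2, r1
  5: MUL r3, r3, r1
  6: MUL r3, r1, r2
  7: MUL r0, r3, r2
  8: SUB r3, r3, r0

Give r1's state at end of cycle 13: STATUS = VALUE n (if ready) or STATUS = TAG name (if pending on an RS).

STATUS = VALUE -43

  c1: issue MUL r0<-Mul1  regs: r0:Mul1,r1:1,r2:6,r3:1
  c2: issue SUB r1<-Add1  regs: r0:Mul1,r1:Add1,r2:6,r3:1
  c3: issue ADD r3<-Add2  regs: r0:Mul1,r1:Add1,r2:6,r3:Add2
  c4: CDB Add1=-5; issue SUB r1<-Add1  regs: r0:Mul1,r1:Add1,r2:6,r3:Add2
  c5: CDB Add2=2; issue SUB r0<-Add2  regs: r0:Add2,r1:Add1,r2:6,r3:2
  c6: CDB Mul1=49; issue MUL r3<-Mul1  regs: r0:Add2,r1:Add1,r2:6,r3:Mul1
  c7: issue MUL r3<-Mul2  regs: r0:Add2,r1:Add1,r2:6,r3:Mul2
  c8: CDB Add1=-43; stall  regs: r0:Add2,r1:-43,r2:6,r3:Mul2
  c9: stall  regs: r0:Add2,r1:-43,r2:6,r3:Mul2
  c10: CDB Add2=49; stall  regs: r0:49,r1:-43,r2:6,r3:Mul2
  c11: stall  regs: r0:49,r1:-43,r2:6,r3:Mul2
  c12: stall  regs: r0:49,r1:-43,r2:6,r3:Mul2
  c13: CDB Mul1=-86; issue MUL r0<-Mul1  regs: r0:Mul1,r1:-43,r2:6,r3:Mul2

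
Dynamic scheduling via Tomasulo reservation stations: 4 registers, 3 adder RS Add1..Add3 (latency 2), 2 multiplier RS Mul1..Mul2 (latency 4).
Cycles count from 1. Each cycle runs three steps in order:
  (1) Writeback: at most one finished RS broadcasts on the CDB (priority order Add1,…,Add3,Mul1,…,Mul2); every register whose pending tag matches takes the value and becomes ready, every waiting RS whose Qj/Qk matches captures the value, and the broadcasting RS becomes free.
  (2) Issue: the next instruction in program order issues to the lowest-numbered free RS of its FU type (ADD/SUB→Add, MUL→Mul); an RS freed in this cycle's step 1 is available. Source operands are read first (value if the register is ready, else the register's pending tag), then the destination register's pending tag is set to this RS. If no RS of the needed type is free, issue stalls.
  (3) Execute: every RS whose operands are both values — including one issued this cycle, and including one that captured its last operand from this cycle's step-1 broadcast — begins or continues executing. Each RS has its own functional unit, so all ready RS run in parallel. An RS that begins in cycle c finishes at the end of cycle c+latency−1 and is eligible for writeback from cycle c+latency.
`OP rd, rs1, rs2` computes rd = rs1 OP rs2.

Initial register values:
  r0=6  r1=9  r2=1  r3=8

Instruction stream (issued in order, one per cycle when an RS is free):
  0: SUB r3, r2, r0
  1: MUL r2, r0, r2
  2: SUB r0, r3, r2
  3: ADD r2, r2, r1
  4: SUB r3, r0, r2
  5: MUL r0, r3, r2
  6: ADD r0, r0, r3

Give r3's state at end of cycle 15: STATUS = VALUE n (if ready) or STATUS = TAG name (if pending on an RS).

STATUS = VALUE -26

c1: issue SUB r3<-Add1 | r0:6,r1:9,r2:1,r3:Add1
c2: issue MUL r2<-Mul1 | r0:6,r1:9,r2:Mul1,r3:Add1
c3: CDB Add1=-5; issue SUB r0<-Add1 | r0:Add1,r1:9,r2:Mul1,r3:-5
c4: issue ADD r2<-Add2 | r0:Add1,r1:9,r2:Add2,r3:-5
c5: issue SUB r3<-Add3 | r0:Add1,r1:9,r2:Add2,r3:Add3
c6: CDB Mul1=6; issue MUL r0<-Mul1 | r0:Mul1,r1:9,r2:Add2,r3:Add3
c7: stall | r0:Mul1,r1:9,r2:Add2,r3:Add3
c8: CDB Add1=-11; issue ADD r0<-Add1 | r0:Add1,r1:9,r2:Add2,r3:Add3
c9: CDB Add2=15 | r0:Add1,r1:9,r2:15,r3:Add3
c10: - | r0:Add1,r1:9,r2:15,r3:Add3
c11: CDB Add3=-26 | r0:Add1,r1:9,r2:15,r3:-26
c12: - | r0:Add1,r1:9,r2:15,r3:-26
c13: - | r0:Add1,r1:9,r2:15,r3:-26
c14: - | r0:Add1,r1:9,r2:15,r3:-26
c15: CDB Mul1=-390 | r0:Add1,r1:9,r2:15,r3:-26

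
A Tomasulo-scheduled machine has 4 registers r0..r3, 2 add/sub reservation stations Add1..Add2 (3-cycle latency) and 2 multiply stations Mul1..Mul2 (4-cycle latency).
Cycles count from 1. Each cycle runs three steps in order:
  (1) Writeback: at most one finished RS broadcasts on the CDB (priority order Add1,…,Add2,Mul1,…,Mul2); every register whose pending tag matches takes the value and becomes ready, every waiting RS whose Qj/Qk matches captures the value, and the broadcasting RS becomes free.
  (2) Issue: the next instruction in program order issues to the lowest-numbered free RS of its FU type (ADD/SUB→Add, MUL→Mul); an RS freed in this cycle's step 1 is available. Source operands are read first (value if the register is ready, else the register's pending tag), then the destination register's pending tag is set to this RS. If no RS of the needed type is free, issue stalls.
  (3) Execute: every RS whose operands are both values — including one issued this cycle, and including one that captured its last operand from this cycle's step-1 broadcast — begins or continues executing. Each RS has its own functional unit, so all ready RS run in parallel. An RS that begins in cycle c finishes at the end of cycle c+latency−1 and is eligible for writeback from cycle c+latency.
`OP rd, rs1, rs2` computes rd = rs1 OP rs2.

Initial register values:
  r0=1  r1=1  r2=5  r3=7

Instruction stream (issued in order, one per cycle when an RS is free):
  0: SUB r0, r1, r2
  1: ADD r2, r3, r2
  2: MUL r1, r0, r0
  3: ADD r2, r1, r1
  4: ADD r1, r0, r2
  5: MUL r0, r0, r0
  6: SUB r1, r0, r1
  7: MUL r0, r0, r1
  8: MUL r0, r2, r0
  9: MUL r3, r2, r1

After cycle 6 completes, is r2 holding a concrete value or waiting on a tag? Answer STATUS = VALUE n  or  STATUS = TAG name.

cycle 1: issue SUB r0<-Add1 // r0:Add1,r1:1,r2:5,r3:7
cycle 2: issue ADD r2<-Add2 // r0:Add1,r1:1,r2:Add2,r3:7
cycle 3: issue MUL r1<-Mul1 // r0:Add1,r1:Mul1,r2:Add2,r3:7
cycle 4: CDB Add1=-4; issue ADD r2<-Add1 // r0:-4,r1:Mul1,r2:Add1,r3:7
cycle 5: CDB Add2=12; issue ADD r1<-Add2 // r0:-4,r1:Add2,r2:Add1,r3:7
cycle 6: issue MUL r0<-Mul2 // r0:Mul2,r1:Add2,r2:Add1,r3:7

STATUS = TAG Add1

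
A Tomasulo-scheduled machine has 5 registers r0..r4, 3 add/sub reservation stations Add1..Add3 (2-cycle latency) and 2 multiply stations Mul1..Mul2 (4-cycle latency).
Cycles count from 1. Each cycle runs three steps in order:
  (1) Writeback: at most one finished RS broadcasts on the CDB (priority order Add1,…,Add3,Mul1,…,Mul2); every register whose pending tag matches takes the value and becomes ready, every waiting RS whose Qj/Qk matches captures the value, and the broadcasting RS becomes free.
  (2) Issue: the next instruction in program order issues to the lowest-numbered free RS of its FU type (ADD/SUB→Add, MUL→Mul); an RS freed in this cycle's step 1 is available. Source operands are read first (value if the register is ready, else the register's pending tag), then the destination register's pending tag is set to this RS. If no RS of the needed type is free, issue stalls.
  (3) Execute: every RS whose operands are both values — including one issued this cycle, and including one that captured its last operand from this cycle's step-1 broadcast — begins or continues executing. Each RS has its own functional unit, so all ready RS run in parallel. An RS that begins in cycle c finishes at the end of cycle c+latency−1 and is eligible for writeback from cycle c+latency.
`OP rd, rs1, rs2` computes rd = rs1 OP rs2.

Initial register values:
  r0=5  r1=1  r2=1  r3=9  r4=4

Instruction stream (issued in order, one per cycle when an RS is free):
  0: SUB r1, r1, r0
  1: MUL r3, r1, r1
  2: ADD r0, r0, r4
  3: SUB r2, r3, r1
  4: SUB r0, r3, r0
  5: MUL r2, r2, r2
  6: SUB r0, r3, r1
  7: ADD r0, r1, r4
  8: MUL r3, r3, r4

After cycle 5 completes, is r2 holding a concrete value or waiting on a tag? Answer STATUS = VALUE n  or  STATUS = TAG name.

STATUS = TAG Add2

cycle 1: issue SUB r1<-Add1 // r0:5,r1:Add1,r2:1,r3:9,r4:4
cycle 2: issue MUL r3<-Mul1 // r0:5,r1:Add1,r2:1,r3:Mul1,r4:4
cycle 3: CDB Add1=-4; issue ADD r0<-Add1 // r0:Add1,r1:-4,r2:1,r3:Mul1,r4:4
cycle 4: issue SUB r2<-Add2 // r0:Add1,r1:-4,r2:Add2,r3:Mul1,r4:4
cycle 5: CDB Add1=9; issue SUB r0<-Add1 // r0:Add1,r1:-4,r2:Add2,r3:Mul1,r4:4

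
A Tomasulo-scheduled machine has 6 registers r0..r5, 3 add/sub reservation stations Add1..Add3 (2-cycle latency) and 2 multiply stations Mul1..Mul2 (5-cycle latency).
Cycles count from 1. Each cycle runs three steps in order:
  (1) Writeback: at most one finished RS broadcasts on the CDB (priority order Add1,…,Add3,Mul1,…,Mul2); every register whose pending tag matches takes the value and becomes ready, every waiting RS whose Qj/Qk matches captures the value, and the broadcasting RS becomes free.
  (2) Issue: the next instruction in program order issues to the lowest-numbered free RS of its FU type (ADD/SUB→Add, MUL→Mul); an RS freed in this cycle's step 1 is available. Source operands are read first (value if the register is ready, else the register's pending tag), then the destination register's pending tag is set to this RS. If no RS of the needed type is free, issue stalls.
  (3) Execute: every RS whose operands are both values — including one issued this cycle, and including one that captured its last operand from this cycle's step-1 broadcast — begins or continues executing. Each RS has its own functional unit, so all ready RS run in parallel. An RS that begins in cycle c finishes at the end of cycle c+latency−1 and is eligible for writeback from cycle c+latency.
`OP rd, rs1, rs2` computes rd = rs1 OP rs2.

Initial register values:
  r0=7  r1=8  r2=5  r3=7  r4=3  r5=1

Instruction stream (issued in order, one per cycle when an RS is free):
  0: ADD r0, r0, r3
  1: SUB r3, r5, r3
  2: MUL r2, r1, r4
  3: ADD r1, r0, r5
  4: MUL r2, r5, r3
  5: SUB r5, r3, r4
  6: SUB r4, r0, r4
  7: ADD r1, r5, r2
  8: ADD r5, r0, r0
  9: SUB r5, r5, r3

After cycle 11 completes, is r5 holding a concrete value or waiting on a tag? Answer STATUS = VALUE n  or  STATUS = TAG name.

STATUS = TAG Add3

  c1: issue ADD r0<-Add1  regs: r0:Add1,r1:8,r2:5,r3:7,r4:3,r5:1
  c2: issue SUB r3<-Add2  regs: r0:Add1,r1:8,r2:5,r3:Add2,r4:3,r5:1
  c3: CDB Add1=14; issue MUL r2<-Mul1  regs: r0:14,r1:8,r2:Mul1,r3:Add2,r4:3,r5:1
  c4: CDB Add2=-6; issue ADD r1<-Add1  regs: r0:14,r1:Add1,r2:Mul1,r3:-6,r4:3,r5:1
  c5: issue MUL r2<-Mul2  regs: r0:14,r1:Add1,r2:Mul2,r3:-6,r4:3,r5:1
  c6: CDB Add1=15; issue SUB r5<-Add1  regs: r0:14,r1:15,r2:Mul2,r3:-6,r4:3,r5:Add1
  c7: issue SUB r4<-Add2  regs: r0:14,r1:15,r2:Mul2,r3:-6,r4:Add2,r5:Add1
  c8: CDB Add1=-9; issue ADD r1<-Add1  regs: r0:14,r1:Add1,r2:Mul2,r3:-6,r4:Add2,r5:-9
  c9: CDB Add2=11; issue ADD r5<-Add2  regs: r0:14,r1:Add1,r2:Mul2,r3:-6,r4:11,r5:Add2
  c10: CDB Mul1=24; issue SUB r5<-Add3  regs: r0:14,r1:Add1,r2:Mul2,r3:-6,r4:11,r5:Add3
  c11: CDB Add2=28  regs: r0:14,r1:Add1,r2:Mul2,r3:-6,r4:11,r5:Add3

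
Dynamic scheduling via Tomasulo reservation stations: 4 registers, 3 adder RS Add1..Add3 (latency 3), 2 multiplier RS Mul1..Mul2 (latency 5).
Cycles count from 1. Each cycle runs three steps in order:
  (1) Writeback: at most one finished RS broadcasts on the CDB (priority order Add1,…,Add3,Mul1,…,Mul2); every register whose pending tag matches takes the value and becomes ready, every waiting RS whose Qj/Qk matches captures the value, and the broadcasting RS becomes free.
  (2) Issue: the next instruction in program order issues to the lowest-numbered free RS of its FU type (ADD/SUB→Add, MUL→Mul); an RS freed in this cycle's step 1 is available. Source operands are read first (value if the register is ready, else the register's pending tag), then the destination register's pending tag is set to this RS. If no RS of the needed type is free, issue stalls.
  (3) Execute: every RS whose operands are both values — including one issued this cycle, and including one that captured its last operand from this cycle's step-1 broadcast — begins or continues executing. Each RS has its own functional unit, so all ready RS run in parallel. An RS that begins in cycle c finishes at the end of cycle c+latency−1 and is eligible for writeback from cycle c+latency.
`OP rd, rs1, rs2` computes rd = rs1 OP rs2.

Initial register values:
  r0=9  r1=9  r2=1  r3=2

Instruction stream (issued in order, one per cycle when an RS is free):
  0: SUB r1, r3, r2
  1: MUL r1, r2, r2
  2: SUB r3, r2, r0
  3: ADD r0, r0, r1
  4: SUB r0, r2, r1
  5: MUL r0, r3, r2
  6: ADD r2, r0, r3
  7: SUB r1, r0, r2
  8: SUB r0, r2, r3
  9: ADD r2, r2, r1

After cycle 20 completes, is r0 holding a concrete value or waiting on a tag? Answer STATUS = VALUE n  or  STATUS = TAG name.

c1: issue SUB r1<-Add1 | r0:9,r1:Add1,r2:1,r3:2
c2: issue MUL r1<-Mul1 | r0:9,r1:Mul1,r2:1,r3:2
c3: issue SUB r3<-Add2 | r0:9,r1:Mul1,r2:1,r3:Add2
c4: CDB Add1=1; issue ADD r0<-Add1 | r0:Add1,r1:Mul1,r2:1,r3:Add2
c5: issue SUB r0<-Add3 | r0:Add3,r1:Mul1,r2:1,r3:Add2
c6: CDB Add2=-8; issue MUL r0<-Mul2 | r0:Mul2,r1:Mul1,r2:1,r3:-8
c7: CDB Mul1=1; issue ADD r2<-Add2 | r0:Mul2,r1:1,r2:Add2,r3:-8
c8: stall | r0:Mul2,r1:1,r2:Add2,r3:-8
c9: stall | r0:Mul2,r1:1,r2:Add2,r3:-8
c10: CDB Add1=10; issue SUB r1<-Add1 | r0:Mul2,r1:Add1,r2:Add2,r3:-8
c11: CDB Add3=0; issue SUB r0<-Add3 | r0:Add3,r1:Add1,r2:Add2,r3:-8
c12: CDB Mul2=-8; stall | r0:Add3,r1:Add1,r2:Add2,r3:-8
c13: stall | r0:Add3,r1:Add1,r2:Add2,r3:-8
c14: stall | r0:Add3,r1:Add1,r2:Add2,r3:-8
c15: CDB Add2=-16; issue ADD r2<-Add2 | r0:Add3,r1:Add1,r2:Add2,r3:-8
c16: - | r0:Add3,r1:Add1,r2:Add2,r3:-8
c17: - | r0:Add3,r1:Add1,r2:Add2,r3:-8
c18: CDB Add1=8 | r0:Add3,r1:8,r2:Add2,r3:-8
c19: CDB Add3=-8 | r0:-8,r1:8,r2:Add2,r3:-8
c20: - | r0:-8,r1:8,r2:Add2,r3:-8

STATUS = VALUE -8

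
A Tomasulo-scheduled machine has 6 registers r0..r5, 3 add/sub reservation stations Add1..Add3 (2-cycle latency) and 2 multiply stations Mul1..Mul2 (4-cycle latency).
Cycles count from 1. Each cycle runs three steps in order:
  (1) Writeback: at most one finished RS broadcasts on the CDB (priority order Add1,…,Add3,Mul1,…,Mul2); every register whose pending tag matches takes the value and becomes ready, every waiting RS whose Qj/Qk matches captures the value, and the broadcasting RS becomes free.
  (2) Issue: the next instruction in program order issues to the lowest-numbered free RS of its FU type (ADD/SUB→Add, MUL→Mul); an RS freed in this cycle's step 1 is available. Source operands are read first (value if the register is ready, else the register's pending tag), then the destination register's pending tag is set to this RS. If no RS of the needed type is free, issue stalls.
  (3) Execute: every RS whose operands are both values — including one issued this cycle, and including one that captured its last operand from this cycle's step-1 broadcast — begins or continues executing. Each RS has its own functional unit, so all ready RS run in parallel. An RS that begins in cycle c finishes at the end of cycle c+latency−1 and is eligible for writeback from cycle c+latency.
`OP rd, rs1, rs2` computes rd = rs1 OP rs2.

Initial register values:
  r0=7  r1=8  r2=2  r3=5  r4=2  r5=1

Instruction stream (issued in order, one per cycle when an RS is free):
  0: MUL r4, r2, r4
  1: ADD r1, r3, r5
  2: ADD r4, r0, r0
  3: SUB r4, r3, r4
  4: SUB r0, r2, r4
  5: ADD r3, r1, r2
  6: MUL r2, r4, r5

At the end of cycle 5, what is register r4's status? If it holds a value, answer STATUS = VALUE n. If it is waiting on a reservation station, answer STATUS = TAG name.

  c1: issue MUL r4<-Mul1  regs: r0:7,r1:8,r2:2,r3:5,r4:Mul1,r5:1
  c2: issue ADD r1<-Add1  regs: r0:7,r1:Add1,r2:2,r3:5,r4:Mul1,r5:1
  c3: issue ADD r4<-Add2  regs: r0:7,r1:Add1,r2:2,r3:5,r4:Add2,r5:1
  c4: CDB Add1=6; issue SUB r4<-Add1  regs: r0:7,r1:6,r2:2,r3:5,r4:Add1,r5:1
  c5: CDB Add2=14; issue SUB r0<-Add2  regs: r0:Add2,r1:6,r2:2,r3:5,r4:Add1,r5:1

STATUS = TAG Add1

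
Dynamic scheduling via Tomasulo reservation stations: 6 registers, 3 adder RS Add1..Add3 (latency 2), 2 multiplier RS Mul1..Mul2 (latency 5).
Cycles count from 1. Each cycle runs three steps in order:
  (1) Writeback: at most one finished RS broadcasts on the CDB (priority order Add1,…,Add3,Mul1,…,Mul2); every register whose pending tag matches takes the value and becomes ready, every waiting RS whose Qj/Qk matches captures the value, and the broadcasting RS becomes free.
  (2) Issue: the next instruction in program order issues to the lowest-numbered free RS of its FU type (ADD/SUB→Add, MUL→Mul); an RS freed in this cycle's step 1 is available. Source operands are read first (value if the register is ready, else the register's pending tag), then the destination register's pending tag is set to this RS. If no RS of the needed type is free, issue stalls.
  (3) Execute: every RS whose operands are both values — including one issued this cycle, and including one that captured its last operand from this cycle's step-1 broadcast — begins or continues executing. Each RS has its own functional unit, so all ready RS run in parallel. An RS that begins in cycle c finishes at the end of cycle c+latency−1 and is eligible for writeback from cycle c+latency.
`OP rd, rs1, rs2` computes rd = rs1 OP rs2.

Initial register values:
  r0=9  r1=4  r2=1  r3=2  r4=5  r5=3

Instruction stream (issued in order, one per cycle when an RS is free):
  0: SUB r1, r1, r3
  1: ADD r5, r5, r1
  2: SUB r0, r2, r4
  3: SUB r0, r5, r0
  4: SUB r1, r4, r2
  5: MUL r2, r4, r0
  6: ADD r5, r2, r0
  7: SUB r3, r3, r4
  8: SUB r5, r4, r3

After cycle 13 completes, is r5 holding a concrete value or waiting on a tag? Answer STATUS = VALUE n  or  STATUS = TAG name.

  c1: issue SUB r1<-Add1  regs: r0:9,r1:Add1,r2:1,r3:2,r4:5,r5:3
  c2: issue ADD r5<-Add2  regs: r0:9,r1:Add1,r2:1,r3:2,r4:5,r5:Add2
  c3: CDB Add1=2; issue SUB r0<-Add1  regs: r0:Add1,r1:2,r2:1,r3:2,r4:5,r5:Add2
  c4: issue SUB r0<-Add3  regs: r0:Add3,r1:2,r2:1,r3:2,r4:5,r5:Add2
  c5: CDB Add1=-4; issue SUB r1<-Add1  regs: r0:Add3,r1:Add1,r2:1,r3:2,r4:5,r5:Add2
  c6: CDB Add2=5; issue MUL r2<-Mul1  regs: r0:Add3,r1:Add1,r2:Mul1,r3:2,r4:5,r5:5
  c7: CDB Add1=4; issue ADD r5<-Add1  regs: r0:Add3,r1:4,r2:Mul1,r3:2,r4:5,r5:Add1
  c8: CDB Add3=9; issue SUB r3<-Add2  regs: r0:9,r1:4,r2:Mul1,r3:Add2,r4:5,r5:Add1
  c9: issue SUB r5<-Add3  regs: r0:9,r1:4,r2:Mul1,r3:Add2,r4:5,r5:Add3
  c10: CDB Add2=-3  regs: r0:9,r1:4,r2:Mul1,r3:-3,r4:5,r5:Add3
  c11: -  regs: r0:9,r1:4,r2:Mul1,r3:-3,r4:5,r5:Add3
  c12: CDB Add3=8  regs: r0:9,r1:4,r2:Mul1,r3:-3,r4:5,r5:8
  c13: CDB Mul1=45  regs: r0:9,r1:4,r2:45,r3:-3,r4:5,r5:8

STATUS = VALUE 8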